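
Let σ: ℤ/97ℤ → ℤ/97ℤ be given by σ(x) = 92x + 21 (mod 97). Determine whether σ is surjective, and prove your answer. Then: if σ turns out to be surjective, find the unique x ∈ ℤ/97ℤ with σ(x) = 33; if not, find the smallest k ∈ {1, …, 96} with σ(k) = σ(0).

17

Since gcd(92, 97) = 1, 92 is invertible modulo 97. Euclid's algorithm: 97 = 1·92 + 5, 92 = 18·5 + 2, 5 = 2·2 + 1; back-substituting gives 1 = 58·92 − 55·97, so 92⁻¹ ≡ 58 (mod 97).
For any y ∈ ℤ/97ℤ, x = 58(y − 21) mod 97 satisfies σ(x) = 92·58(y − 21) + 21 ≡ y (since 92·58 ≡ 1 mod 97). So every y has a preimage.
So σ is surjective.
Since σ is surjective, we compute σ⁻¹(33): solve 92x + 21 ≡ 33 (mod 97), i.e. 92x ≡ 12 (mod 97).
Multiplying by 92⁻¹ = 58 gives x ≡ 58·12 = 696 = 7·97 + 17 ≡ 17 (mod 97).
Check: σ(17) = 92·17 + 21 = 1585 = 16·97 + 33 ≡ 33 (mod 97).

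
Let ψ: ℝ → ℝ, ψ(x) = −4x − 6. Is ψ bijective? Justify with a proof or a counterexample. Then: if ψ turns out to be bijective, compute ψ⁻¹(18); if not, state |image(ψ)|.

-6

Recall that ψ is injective when ψ(x_1) = ψ(x_2) forces x_1 = x_2.
Suppose ψ(x_1) = ψ(x_2). Then −4x_1 − 6 = −4x_2 − 6, therefore −4x_1 = −4x_2, therefore x_1 = x_2.
For any y ∈ ℝ, x = (y + 6)/(−4) satisfies ψ(x) = y.
Hence ψ is bijective.
Since ψ is bijective, we compute ψ⁻¹(18) = (18 + 6)/(−4) = −6.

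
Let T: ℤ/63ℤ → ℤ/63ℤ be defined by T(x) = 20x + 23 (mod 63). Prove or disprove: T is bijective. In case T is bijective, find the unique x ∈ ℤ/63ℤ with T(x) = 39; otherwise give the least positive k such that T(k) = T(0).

Recall: T is injective if T(s) = T(t) implies s = t.
Suppose T(s) = T(t) in ℤ/63ℤ. Then 20s + 23 ≡ 20t + 23 (mod 63), thus 20(s − t) ≡ 0 (mod 63).
Since gcd(20, 63) = 1, 20 is invertible modulo 63, so s − t ≡ 0 (mod 63), i.e. s = t.
We now compute 20⁻¹ mod 63 explicitly. Euclid's algorithm: 63 = 3·20 + 3, 20 = 6·3 + 2, 3 = 1·2 + 1; back-substituting gives 1 = 41·20 − 13·63, so 20⁻¹ ≡ 41 (mod 63).
Then y ↦ 41(y − 23) is a two-sided inverse to T, so every y ∈ ℤ/63ℤ has a preimage.
Hence T is bijective.
Since T is bijective, we find T⁻¹(39): we need 20x ≡ 39 − 23 ≡ 16 (mod 63). Using 20⁻¹ = 41: x ≡ 41·16 = 656 = 10·63 + 26, so x = 26.
Check: T(26) = 20·26 + 23 = 543 = 8·63 + 39 ≡ 39 (mod 63).

26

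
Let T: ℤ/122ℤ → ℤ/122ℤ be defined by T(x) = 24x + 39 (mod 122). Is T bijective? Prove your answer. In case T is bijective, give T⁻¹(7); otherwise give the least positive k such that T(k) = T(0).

61

We have gcd(24, 122) = 2 > 1. Taking s = 0 and t = 61: T(0) = 39 and T(61) = 24·61 + 39 = 1503 ≡ 39 (mod 122).
So T(0) = T(61) while 0 ≠ 61, hence T is not injective, hence not bijective.
Since T is not bijective, we find the least positive k with T(k) = T(0): this means 24k ≡ 0 (mod 122), i.e. 122 ∣ 24k. Since gcd(24, 122) = 2, dividing through by 2 this holds exactly when 61 ∣ 12k, and as gcd(12, 61) = 1, exactly when 61 ∣ k.
The smallest positive such k is 61.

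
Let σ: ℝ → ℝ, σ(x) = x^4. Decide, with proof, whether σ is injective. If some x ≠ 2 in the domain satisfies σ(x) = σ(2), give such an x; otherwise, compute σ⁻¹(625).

σ(2) = 16 = (−2)^4 = σ(−2) (since 4 is even), with 2 ≠ −2. So σ is not injective.
For the follow-up, such an x exists: taking x = −2 ∈ ℝ gives σ(−2) = 16 = σ(2) with −2 ≠ 2.

-2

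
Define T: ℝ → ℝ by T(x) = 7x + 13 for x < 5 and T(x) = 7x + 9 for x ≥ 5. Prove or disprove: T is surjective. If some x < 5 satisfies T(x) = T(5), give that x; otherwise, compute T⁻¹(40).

Both pieces are strictly increasing (slopes 7 and 7), so each is injective on its own interval.
The left piece maps (−∞, 5) onto (−∞, 48); the right piece maps [5, ∞) onto [44, ∞).
The union (−∞, 48) ∪ [44, ∞) covers ℝ, so T is surjective.
For the follow-up: the images overlap, so an x < 5 with T(x) = T(5) exists. T(5) = 44; solving 7x + 13 = 44 for x < 5 gives x = (44 − 13)/7 = 31/7.

31/7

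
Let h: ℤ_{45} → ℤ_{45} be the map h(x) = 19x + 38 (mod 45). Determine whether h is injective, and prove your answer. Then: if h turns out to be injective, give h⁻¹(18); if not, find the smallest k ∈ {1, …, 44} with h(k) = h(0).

Suppose h(x_1) = h(x_2) in ℤ_{45}. Then 19x_1 + 38 ≡ 19x_2 + 38 (mod 45), hence 19(x_1 − x_2) ≡ 0 (mod 45).
Since gcd(19, 45) = 1, 19 is invertible modulo 45, thus x_1 − x_2 ≡ 0 (mod 45), i.e. x_1 = x_2.
Hence h is injective.
We now compute 19⁻¹ mod 45 explicitly. Euclid's algorithm: 45 = 2·19 + 7, 19 = 2·7 + 5, 7 = 1·5 + 2, 5 = 2·2 + 1; back-substituting gives 1 = 19·19 − 8·45, so 19⁻¹ ≡ 19 (mod 45).
Since h is injective, we find h⁻¹(18): we need 19x ≡ 18 − 38 ≡ 25 (mod 45). Using 19⁻¹ = 19: x ≡ 19·25 = 475 = 10·45 + 25, so x = 25.
Check: h(25) = 19·25 + 38 = 513 = 11·45 + 18 ≡ 18 (mod 45).

25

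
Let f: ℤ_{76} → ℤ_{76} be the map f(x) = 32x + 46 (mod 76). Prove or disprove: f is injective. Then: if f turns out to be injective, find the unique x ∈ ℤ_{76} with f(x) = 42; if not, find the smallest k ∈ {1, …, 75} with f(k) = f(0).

19

By definition, injectivity means: for all x_1, x_2 in the domain, f(x_1) = f(x_2) implies x_1 = x_2.
We have gcd(32, 76) = 4 > 1. Taking x_1 = 0 and x_2 = 19: f(0) = 46 and f(19) = 32·19 + 46 = 654 ≡ 46 (mod 76).
So f(0) = f(19) while 0 ≠ 19, therefore f is not injective.
Since f is not injective, we find the least positive k with f(k) = f(0): this means 32k ≡ 0 (mod 76), i.e. 76 ∣ 32k. Since gcd(32, 76) = 4, dividing through by 4 this holds exactly when 19 ∣ 8k, and as gcd(8, 19) = 1, exactly when 19 ∣ k.
The smallest positive such k is 19.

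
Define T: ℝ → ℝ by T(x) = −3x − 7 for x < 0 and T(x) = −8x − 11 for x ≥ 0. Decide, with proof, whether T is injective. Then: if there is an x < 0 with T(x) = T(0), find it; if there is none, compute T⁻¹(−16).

5/8

Both pieces are strictly decreasing (slopes −3 and −8), so each is injective on its own interval.
The left piece maps (−∞, 0) onto (−7, ∞); the right piece maps [0, ∞) onto (−∞, −11].
These images are disjoint, so no value is attained by both pieces. So T is injective.
Because the two images are disjoint, no x < 0 has T(x) = T(0), so we compute T⁻¹(−16): −16 lies in (−∞, −11], so solve −8x − 11 = −16: x = (−16 + 11)/(−8) = 5/8.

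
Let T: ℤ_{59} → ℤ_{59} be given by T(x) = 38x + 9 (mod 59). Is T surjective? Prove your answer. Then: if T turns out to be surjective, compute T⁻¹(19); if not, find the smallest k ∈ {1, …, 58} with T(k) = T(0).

22

Since gcd(38, 59) = 1, 38 is invertible modulo 59. Euclid's algorithm: 59 = 1·38 + 21, 38 = 1·21 + 17, 21 = 1·17 + 4, 17 = 4·4 + 1; back-substituting gives 1 = 14·38 − 9·59, so 38⁻¹ ≡ 14 (mod 59).
Then y ↦ 14(y − 9) is a two-sided inverse to T, so every y ∈ ℤ_{59} has a preimage.
Thus T is surjective.
Since T is surjective, we find T⁻¹(19): we need 38x ≡ 19 − 9 ≡ 10 (mod 59). Using 38⁻¹ = 14: x ≡ 14·10 = 140 = 2·59 + 22, so x = 22.
Check: T(22) = 38·22 + 9 = 845 = 14·59 + 19 ≡ 19 (mod 59).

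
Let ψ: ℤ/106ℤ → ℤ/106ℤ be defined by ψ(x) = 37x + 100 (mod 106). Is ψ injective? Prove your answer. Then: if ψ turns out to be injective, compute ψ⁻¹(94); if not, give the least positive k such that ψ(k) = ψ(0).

60

If ψ(a) = ψ(b), then 37a ≡ 37b (mod 106). Because gcd(37, 106) = 1, we may cancel 37 to get a ≡ b (mod 106).
Therefore ψ is injective.
We now compute 37⁻¹ mod 106 explicitly. Euclid's algorithm: 106 = 2·37 + 32, 37 = 1·32 + 5, 32 = 6·5 + 2, 5 = 2·2 + 1; back-substituting gives 1 = 43·37 − 15·106, so 37⁻¹ ≡ 43 (mod 106).
Since ψ is injective, we find ψ⁻¹(94): we need 37x ≡ 94 − 100 ≡ 100 (mod 106). Using 37⁻¹ = 43: x ≡ 43·100 = 4300 = 40·106 + 60, so x = 60.
Check: ψ(60) = 37·60 + 100 = 2320 = 21·106 + 94 ≡ 94 (mod 106).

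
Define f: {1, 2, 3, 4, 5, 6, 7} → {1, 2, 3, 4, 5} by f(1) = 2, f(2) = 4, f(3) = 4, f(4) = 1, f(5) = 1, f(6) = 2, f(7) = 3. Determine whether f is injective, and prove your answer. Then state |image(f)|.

4

f(2) = 4 = f(3) with 2 ≠ 3, so f is not injective.
The image of f is {1, 2, 3, 4}, which has 4 elements.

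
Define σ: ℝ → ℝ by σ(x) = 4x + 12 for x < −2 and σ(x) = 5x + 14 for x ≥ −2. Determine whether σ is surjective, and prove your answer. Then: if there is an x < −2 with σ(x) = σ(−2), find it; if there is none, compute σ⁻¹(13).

Both pieces are strictly increasing (slopes 4 and 5), so each is injective on its own interval.
The left piece maps (−∞, −2) onto (−∞, 4); the right piece maps [−2, ∞) onto [4, ∞).
These images together cover ℝ, so σ is surjective.
Because the two images are disjoint, no x < −2 has σ(x) = σ(−2), so we compute σ⁻¹(13): 13 lies in [4, ∞), so solve 5x + 14 = 13: x = (13 − 14)/5 = −1/5.

-1/5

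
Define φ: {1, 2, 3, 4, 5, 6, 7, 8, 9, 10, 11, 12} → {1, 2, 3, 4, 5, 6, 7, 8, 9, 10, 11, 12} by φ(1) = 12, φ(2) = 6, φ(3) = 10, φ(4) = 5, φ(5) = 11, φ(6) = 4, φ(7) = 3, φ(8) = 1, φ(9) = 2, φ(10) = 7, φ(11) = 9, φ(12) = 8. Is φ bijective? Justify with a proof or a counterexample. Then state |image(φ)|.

The values 12, 6, 10, 5, 11, 4, 3, 1, 2, 7, 9, 8 are a permutation of {1, 2, 3, 4, 5, 6, 7, 8, 9, 10, 11, 12}: each element appears exactly once.
So φ is injective and surjective, hence bijective.
The image of φ is {1, 2, 3, 4, 5, 6, 7, 8, 9, 10, 11, 12}, which has 12 elements.

12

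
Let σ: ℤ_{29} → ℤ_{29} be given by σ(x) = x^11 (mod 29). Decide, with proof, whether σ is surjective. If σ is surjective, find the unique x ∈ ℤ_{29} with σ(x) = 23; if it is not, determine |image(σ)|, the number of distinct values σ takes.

7

Since 29 is prime, the nonzero elements of ℤ_{29} form a cyclic group of order 28.
As gcd(11, 28) = 1, raising to the 11th power is a bijection on this group: if s^11 ≡ t^11 then (st^{−1})^11 = 1, and the only element of order dividing gcd(11, 28) = 1 is 1, so s = t.
With σ(0) = 0 this makes σ injective on all of ℤ_{29}, hence bijective (finite equal-size domain and codomain). In particular σ is surjective.
Since σ is surjective, we find the preimage of 23. The inverse of x ↦ x^11 on (ℤ_{29})^× is x ↦ x^23, because 11·23 = 253 = 9·28 + 1 ≡ 1 (mod 28) and x^{28} = 1 for x ≠ 0 (Fermat). So σ⁻¹(23) = 23^23 mod 29.
Repeated squaring mod 29: 23^1 ≡ 23, 23^2 ≡ 23² = 529 ≡ 7, 23^4 ≡ 7² = 49 ≡ 20, 23^8 ≡ 20² = 400 ≡ 23, 23^16 ≡ 23² = 529 ≡ 7. Since 23 = 16 + 4 + 2 + 1, 23^23 ≡ 7·20·7·23: 7·20 = 140 ≡ 24, then 24·7 = 168 ≡ 23, then 23·23 = 529 ≡ 7. So 23^23 ≡ 7 (mod 29).
Hence σ⁻¹(23) = 7.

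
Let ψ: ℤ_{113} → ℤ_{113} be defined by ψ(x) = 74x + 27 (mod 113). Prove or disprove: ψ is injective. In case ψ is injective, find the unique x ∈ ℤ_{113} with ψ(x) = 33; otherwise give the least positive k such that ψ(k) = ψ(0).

Suppose ψ(a) = ψ(b) in ℤ_{113}. Then 74a + 27 ≡ 74b + 27 (mod 113), thus 74(a − b) ≡ 0 (mod 113).
Since gcd(74, 113) = 1, 74 is invertible modulo 113, thus a − b ≡ 0 (mod 113), i.e. a = b.
Hence ψ is injective.
We now compute 74⁻¹ mod 113 explicitly. Euclid's algorithm: 113 = 1·74 + 39, 74 = 1·39 + 35, 39 = 1·35 + 4, 35 = 8·4 + 3, 4 = 1·3 + 1; back-substituting gives 1 = 84·74 − 55·113, so 74⁻¹ ≡ 84 (mod 113).
Since ψ is injective, we compute ψ⁻¹(33): solve 74x + 27 ≡ 33 (mod 113), i.e. 74x ≡ 6 (mod 113).
Multiplying by 74⁻¹ = 84 gives x ≡ 84·6 = 504 = 4·113 + 52 ≡ 52 (mod 113).
Check: ψ(52) = 74·52 + 27 = 3875 = 34·113 + 33 ≡ 33 (mod 113).

52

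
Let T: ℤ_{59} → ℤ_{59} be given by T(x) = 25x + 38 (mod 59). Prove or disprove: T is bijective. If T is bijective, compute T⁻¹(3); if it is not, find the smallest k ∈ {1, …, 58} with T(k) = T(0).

34

Recall: T is injective when T(s) = T(t) forces s = t.
If T(s) = T(t), then 25s ≡ 25t (mod 59). Because gcd(25, 59) = 1, we may cancel 25 to get s ≡ t (mod 59).
We now compute 25⁻¹ mod 59 explicitly. Euclid's algorithm: 59 = 2·25 + 9, 25 = 2·9 + 7, 9 = 1·7 + 2, 7 = 3·2 + 1; back-substituting gives 1 = 26·25 − 11·59, so 25⁻¹ ≡ 26 (mod 59).
Then y ↦ 26(y − 38) is a two-sided inverse to T, so every y ∈ ℤ_{59} has a preimage.
Therefore T is bijective.
Since T is bijective, we find T⁻¹(3): we need 25x ≡ 3 − 38 ≡ 24 (mod 59). Using 25⁻¹ = 26: x ≡ 26·24 = 624 = 10·59 + 34, so x = 34.
Check: T(34) = 25·34 + 38 = 888 = 15·59 + 3 ≡ 3 (mod 59).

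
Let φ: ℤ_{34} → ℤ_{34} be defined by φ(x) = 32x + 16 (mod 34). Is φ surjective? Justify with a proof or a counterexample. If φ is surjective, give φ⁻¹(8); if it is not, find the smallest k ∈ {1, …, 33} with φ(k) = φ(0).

Since gcd(32, 34) = 2, we have 32x ≡ 0 (mod 2) for all x, so φ(x) ≡ 0 (mod 2).
But 1 ≢ 0 (mod 2), so 1 ∈ ℤ_{34} has no preimage. Therefore φ is not surjective.
Since φ is not surjective, we find the least positive k with φ(k) = φ(0): this means 32k ≡ 0 (mod 34), i.e. 34 ∣ 32k. Since gcd(32, 34) = 2, dividing through by 2 this holds exactly when 17 ∣ 16k, and as gcd(16, 17) = 1, exactly when 17 ∣ k.
The smallest positive such k is 17.

17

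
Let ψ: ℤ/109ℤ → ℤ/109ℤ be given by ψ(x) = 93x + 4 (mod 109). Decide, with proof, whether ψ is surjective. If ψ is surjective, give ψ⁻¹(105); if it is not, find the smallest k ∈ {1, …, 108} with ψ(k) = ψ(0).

Since gcd(93, 109) = 1, 93 is invertible modulo 109. Euclid's algorithm: 109 = 1·93 + 16, 93 = 5·16 + 13, 16 = 1·13 + 3, 13 = 4·3 + 1; back-substituting gives 1 = 34·93 − 29·109, so 93⁻¹ ≡ 34 (mod 109).
For any y ∈ ℤ/109ℤ, x = 34(y − 4) mod 109 satisfies ψ(x) = 93·34(y − 4) + 4 ≡ y (since 93·34 ≡ 1 mod 109). So every y has a preimage.
Hence ψ is surjective.
Since ψ is surjective, we compute ψ⁻¹(105): solve 93x + 4 ≡ 105 (mod 109), i.e. 93x ≡ 101 (mod 109).
Multiplying by 93⁻¹ = 34 gives x ≡ 34·101 = 3434 = 31·109 + 55 ≡ 55 (mod 109).
Check: ψ(55) = 93·55 + 4 = 5119 = 46·109 + 105 ≡ 105 (mod 109).

55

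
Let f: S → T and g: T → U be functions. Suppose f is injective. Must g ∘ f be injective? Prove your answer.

not injective

No. Take S = T = U = {1, 2}, f = identity (injective), and g(x) = 1 for every x.
Then (g ∘ f)(1) = 1 = (g ∘ f)(2) with 1 ≠ 2, so g ∘ f is not injective.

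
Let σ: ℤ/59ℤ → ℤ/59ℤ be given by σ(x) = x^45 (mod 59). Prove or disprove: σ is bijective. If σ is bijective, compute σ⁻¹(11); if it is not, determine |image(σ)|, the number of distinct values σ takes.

Since 59 is prime, the nonzero elements of ℤ/59ℤ form a cyclic group of order 58.
As gcd(45, 58) = 1, raising to the 45th power is a bijection on this group: if s^45 ≡ t^45 then (st^{−1})^45 = 1, and the only element of order dividing gcd(45, 58) = 1 is 1, so s = t.
With σ(0) = 0 this makes σ injective on all of ℤ/59ℤ, hence bijective (finite equal-size domain and codomain). In particular σ is bijective.
Since σ is bijective, we find the preimage of 11. The inverse of x ↦ x^45 on (ℤ/59ℤ)^× is x ↦ x^49, because 45·49 = 2205 = 38·58 + 1 ≡ 1 (mod 58) and x^{58} = 1 for x ≠ 0 (Fermat). So σ⁻¹(11) = 11^49 mod 59.
Repeated squaring mod 59: 11^1 ≡ 11, 11^2 ≡ 11² = 121 ≡ 3, 11^4 ≡ 3² = 9, 11^8 ≡ 9² = 81 ≡ 22, 11^16 ≡ 22² = 484 ≡ 12, 11^32 ≡ 12² = 144 ≡ 26. Since 49 = 32 + 16 + 1, 11^49 ≡ 26·12·11: 26·12 = 312 ≡ 17, then 17·11 = 187 ≡ 10. So 11^49 ≡ 10 (mod 59).
Hence σ⁻¹(11) = 10.

10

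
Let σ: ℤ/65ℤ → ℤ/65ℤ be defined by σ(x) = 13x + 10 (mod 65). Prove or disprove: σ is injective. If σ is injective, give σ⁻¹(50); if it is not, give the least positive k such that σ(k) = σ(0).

We have gcd(13, 65) = 13 > 1. Taking u = 0 and v = 5: σ(0) = 10 and σ(5) = 13·5 + 10 = 75 ≡ 10 (mod 65).
So σ(0) = σ(5) while 0 ≠ 5, hence σ is not injective.
Since σ is not injective, we find the least positive k with σ(k) = σ(0): this means 13k ≡ 0 (mod 65), i.e. 65 ∣ 13k. Since gcd(13, 65) = 13, dividing through by 13 this holds exactly when 5 ∣ k.
The smallest positive such k is 5.

5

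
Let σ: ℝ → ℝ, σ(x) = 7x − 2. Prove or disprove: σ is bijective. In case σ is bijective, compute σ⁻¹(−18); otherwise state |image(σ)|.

Suppose σ(u) = σ(v). Then 7u − 2 = 7v − 2, thus 7u = 7v, thus u = v.
For any y ∈ ℝ, x = (y + 2)/7 satisfies σ(x) = y.
So σ is bijective.
Since σ is bijective, we compute σ⁻¹(−18) = (−18 + 2)/7 = −16/7.

-16/7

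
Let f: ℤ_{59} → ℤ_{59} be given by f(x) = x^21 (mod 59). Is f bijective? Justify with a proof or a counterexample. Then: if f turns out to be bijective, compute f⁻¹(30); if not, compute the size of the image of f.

42

Since 59 is prime, the nonzero elements of ℤ_{59} form a cyclic group of order 58.
As gcd(21, 58) = 1, raising to the 21st power is a bijection on this group: if s^21 ≡ t^21 then (st^{−1})^21 = 1, and the only element of order dividing gcd(21, 58) = 1 is 1, so s = t.
With f(0) = 0 this makes f injective on all of ℤ_{59}, hence bijective (finite equal-size domain and codomain). In particular f is bijective.
Since f is bijective, we find the preimage of 30. The inverse of x ↦ x^21 on (ℤ_{59})^× is x ↦ x^47, because 21·47 = 987 = 17·58 + 1 ≡ 1 (mod 58) and x^{58} = 1 for x ≠ 0 (Fermat). So f⁻¹(30) = 30^47 mod 59.
Repeated squaring mod 59: 30^1 ≡ 30, 30^2 ≡ 30² = 900 ≡ 15, 30^4 ≡ 15² = 225 ≡ 48, 30^8 ≡ 48² = 2304 ≡ 3, 30^16 ≡ 3² = 9, 30^32 ≡ 9² = 81 ≡ 22. Since 47 = 32 + 8 + 4 + 2 + 1, 30^47 ≡ 22·3·48·15·30: 22·3 = 66 ≡ 7, then 7·48 = 336 ≡ 41, then 41·15 = 615 ≡ 25, then 25·30 = 750 ≡ 42. So 30^47 ≡ 42 (mod 59).
Hence f⁻¹(30) = 42.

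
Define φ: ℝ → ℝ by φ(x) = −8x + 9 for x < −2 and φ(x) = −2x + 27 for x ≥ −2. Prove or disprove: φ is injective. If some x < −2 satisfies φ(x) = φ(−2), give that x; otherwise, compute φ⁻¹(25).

Both pieces are strictly decreasing (slopes −8 and −2), so each is injective on its own interval.
The left piece maps (−∞, −2) onto (25, ∞); the right piece maps [−2, ∞) onto (−∞, 31].
These images overlap. In particular φ(−2) = 31 (right piece), and solving −8x + 9 = 31 on the left piece gives x = −11/4 < −2.
So φ(−11/4) = φ(−2) with −11/4 ≠ −2, and φ is not injective. This x = −11/4 is the requested value below −2.

-11/4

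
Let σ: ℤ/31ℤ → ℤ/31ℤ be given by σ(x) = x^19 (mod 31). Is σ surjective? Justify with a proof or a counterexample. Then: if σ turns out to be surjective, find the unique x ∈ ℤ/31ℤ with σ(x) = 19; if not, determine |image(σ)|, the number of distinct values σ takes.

28

Since 31 is prime, the nonzero elements of ℤ/31ℤ form a cyclic group of order 30.
As gcd(19, 30) = 1, raising to the 19th power is a bijection on this group: if s^19 ≡ t^19 then (st^{−1})^19 = 1, and the only element of order dividing gcd(19, 30) = 1 is 1, so s = t.
With σ(0) = 0 this makes σ injective on all of ℤ/31ℤ, hence bijective (finite equal-size domain and codomain). In particular σ is surjective.
Since σ is surjective, we find the preimage of 19. The inverse of x ↦ x^19 on (ℤ/31ℤ)^× is x ↦ x^19, because 19·19 = 361 = 12·30 + 1 ≡ 1 (mod 30) and x^{30} = 1 for x ≠ 0 (Fermat). So σ⁻¹(19) = 19^19 mod 31.
Repeated squaring mod 31: 19^1 ≡ 19, 19^2 ≡ 19² = 361 ≡ 20, 19^4 ≡ 20² = 400 ≡ 28, 19^8 ≡ 28² = 784 ≡ 9, 19^16 ≡ 9² = 81 ≡ 19. Since 19 = 16 + 2 + 1, 19^19 ≡ 19·20·19: 19·20 = 380 ≡ 8, then 8·19 = 152 ≡ 28. So 19^19 ≡ 28 (mod 31).
Hence σ⁻¹(19) = 28.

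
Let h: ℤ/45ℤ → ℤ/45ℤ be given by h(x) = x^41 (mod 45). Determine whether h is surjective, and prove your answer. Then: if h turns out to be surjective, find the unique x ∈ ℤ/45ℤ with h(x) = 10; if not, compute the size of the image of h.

h(0) = 0^41 = 0.
h(15): Repeated squaring mod 45: 15^1 ≡ 15, 15^2 ≡ 15² = 225 ≡ 0, 15^4 ≡ 0² = 0, 15^8 ≡ 0² = 0, 15^16 ≡ 0² = 0, 15^32 ≡ 0² = 0. Since 41 = 32 + 8 + 1, 15^41 ≡ 0·0·15: 0·0 = 0, then 0·15 = 0. So 15^41 ≡ 0 (mod 45).
So h(0) = h(15) = 0 while 0 ≠ 15, therefore h is not injective.
A non-injective map from the 45-element set ℤ/45ℤ to itself takes at most 44 distinct values, so it cannot be surjective. Thus h is not surjective.
Since h is not surjective, we determine |image(h)|. Computing x^41 mod 45 for each x (by repeated squaring, reducing mod 45 at every step), the values h(0), h(1), …, h(44) are: 0, 1, 32, 18, 34, 20, 36, 22, 8, 9, 10, 41, 27, 43, 29, 0, 31, 17, 18, 19, 5, 36, 7, 38, 9, 40, 26, 27, 28, 14, 0, 16, 2, 18, 4, 35, 36, 37, 23, 9, 25, 11, 27, 13, 44.
The distinct values are {0, 1, 2, 4, 5, 7, 8, 9, 10, 11, 13, 14, 16, 17, 18, 19, 20, 22, 23, 25, 26, 27, 28, 29, 31, 32, 34, 35, 36, 37, 38, 40, 41, 43, 44}; there are 35 of them.

35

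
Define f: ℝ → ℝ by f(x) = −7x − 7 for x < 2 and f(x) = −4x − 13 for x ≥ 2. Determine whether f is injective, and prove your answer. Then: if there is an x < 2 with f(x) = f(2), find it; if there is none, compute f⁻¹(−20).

13/7

Both pieces are strictly decreasing (slopes −7 and −4), so each is injective on its own interval.
The left piece maps (−∞, 2) onto (−21, ∞); the right piece maps [2, ∞) onto (−∞, −21].
These images are disjoint, so no value is attained by both pieces. Hence f is injective.
Because the two images are disjoint, no x < 2 has f(x) = f(2), so we compute f⁻¹(−20): −20 lies in (−21, ∞), so solve −7x − 7 = −20: x = (−20 + 7)/(−7) = 13/7.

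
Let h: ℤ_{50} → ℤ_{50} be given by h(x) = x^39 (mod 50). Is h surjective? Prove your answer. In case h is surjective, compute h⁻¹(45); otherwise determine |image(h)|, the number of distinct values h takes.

42

h(0) = 0^39 = 0.
h(10): Repeated squaring mod 50: 10^1 ≡ 10, 10^2 ≡ 10² = 100 ≡ 0, 10^4 ≡ 0² = 0, 10^8 ≡ 0² = 0, 10^16 ≡ 0² = 0, 10^32 ≡ 0² = 0. Since 39 = 32 + 4 + 2 + 1, 10^39 ≡ 0·0·0·10: 0·0 = 0, then 0·0 = 0, then 0·10 = 0. So 10^39 ≡ 0 (mod 50).
So h(0) = h(10) = 0 while 0 ≠ 10, therefore h is not injective.
A non-injective map from the 50-element set ℤ_{50} to itself takes at most 49 distinct values, so it cannot be surjective. Therefore h is not surjective.
Since h is not surjective, we determine |image(h)|. Computing x^39 mod 50 for each x (by repeated squaring, reducing mod 50 at every step), the values h(0), h(1), …, h(49) are: 0, 1, 38, 17, 44, 25, 46, 43, 22, 39, 0, 41, 48, 27, 34, 25, 36, 3, 32, 29, 0, 31, 8, 37, 24, 25, 26, 13, 42, 19, 0, 21, 18, 47, 14, 25, 16, 23, 2, 9, 0, 11, 28, 7, 4, 25, 6, 33, 12, 49.
The distinct values are {0, 1, 2, 3, 4, 6, 7, 8, 9, 11, 12, 13, 14, 16, 17, 18, 19, 21, 22, 23, 24, 25, 26, 27, 28, 29, 31, 32, 33, 34, 36, 37, 38, 39, 41, 42, 43, 44, 46, 47, 48, 49}; there are 42 of them.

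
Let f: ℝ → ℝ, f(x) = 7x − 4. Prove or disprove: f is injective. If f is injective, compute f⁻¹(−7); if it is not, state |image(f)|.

By definition, f is injective when f(x_1) = f(x_2) forces x_1 = x_2.
Suppose f(x_1) = f(x_2). Then 7x_1 − 4 = 7x_2 − 4, therefore 7x_1 = 7x_2, therefore x_1 = x_2.
So f is injective.
Since f is injective, we compute f⁻¹(−7) = (−7 + 4)/7 = −3/7.

-3/7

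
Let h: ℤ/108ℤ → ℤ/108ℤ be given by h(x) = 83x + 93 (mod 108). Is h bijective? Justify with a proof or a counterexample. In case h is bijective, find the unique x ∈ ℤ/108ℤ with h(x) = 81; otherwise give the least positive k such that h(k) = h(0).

Recall that h is injective if h(s) = h(t) implies s = t.
If h(s) = h(t), then 83s ≡ 83t (mod 108). Because gcd(83, 108) = 1, we may cancel 83 to get s ≡ t (mod 108).
We now compute 83⁻¹ mod 108 explicitly. Euclid's algorithm: 108 = 1·83 + 25, 83 = 3·25 + 8, 25 = 3·8 + 1; back-substituting gives 1 = 95·83 − 73·108, so 83⁻¹ ≡ 95 (mod 108).
For any y ∈ ℤ/108ℤ, x = 95(y − 93) mod 108 satisfies h(x) = 83·95(y − 93) + 93 ≡ y (since 83·95 ≡ 1 mod 108). So every y has a preimage.
Hence h is bijective.
Since h is bijective, we find h⁻¹(81): we need 83x ≡ 81 − 93 ≡ 96 (mod 108). Using 83⁻¹ = 95: x ≡ 95·96 = 9120 = 84·108 + 48, so x = 48.
Check: h(48) = 83·48 + 93 = 4077 = 37·108 + 81 ≡ 81 (mod 108).

48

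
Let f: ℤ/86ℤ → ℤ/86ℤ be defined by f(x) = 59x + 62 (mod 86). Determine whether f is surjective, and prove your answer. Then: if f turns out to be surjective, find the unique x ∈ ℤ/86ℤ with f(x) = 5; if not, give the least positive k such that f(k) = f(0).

69

Since gcd(59, 86) = 1, 59 is invertible modulo 86. Euclid's algorithm: 86 = 1·59 + 27, 59 = 2·27 + 5, 27 = 5·5 + 2, 5 = 2·2 + 1; back-substituting gives 1 = 35·59 − 24·86, so 59⁻¹ ≡ 35 (mod 86).
Then y ↦ 35(y − 62) is a two-sided inverse to f, so every y ∈ ℤ/86ℤ has a preimage.
Thus f is surjective.
Since f is surjective, we compute f⁻¹(5): solve 59x + 62 ≡ 5 (mod 86), i.e. 59x ≡ 29 (mod 86).
Multiplying by 59⁻¹ = 35 gives x ≡ 35·29 = 1015 = 11·86 + 69 ≡ 69 (mod 86).
Check: f(69) = 59·69 + 62 = 4133 = 48·86 + 5 ≡ 5 (mod 86).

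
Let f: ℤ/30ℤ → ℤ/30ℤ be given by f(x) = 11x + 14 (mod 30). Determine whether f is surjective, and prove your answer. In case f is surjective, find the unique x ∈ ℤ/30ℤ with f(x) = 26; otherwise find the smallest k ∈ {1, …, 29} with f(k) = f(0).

Since gcd(11, 30) = 1, 11 is invertible modulo 30. Euclid's algorithm: 30 = 2·11 + 8, 11 = 1·8 + 3, 8 = 2·3 + 2, 3 = 1·2 + 1; back-substituting gives 1 = 11·11 − 4·30, so 11⁻¹ ≡ 11 (mod 30).
Then y ↦ 11(y − 14) is a two-sided inverse to f, so every y ∈ ℤ/30ℤ has a preimage.
Thus f is surjective.
Since f is surjective, we find f⁻¹(26): we need 11x ≡ 26 − 14 ≡ 12 (mod 30). Using 11⁻¹ = 11: x ≡ 11·12 = 132 = 4·30 + 12, so x = 12.
Check: f(12) = 11·12 + 14 = 146 = 4·30 + 26 ≡ 26 (mod 30).

12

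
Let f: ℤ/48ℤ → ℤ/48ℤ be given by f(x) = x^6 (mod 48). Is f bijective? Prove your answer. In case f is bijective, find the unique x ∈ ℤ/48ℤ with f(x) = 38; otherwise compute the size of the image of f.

f(2): Repeated squaring mod 48: 2^1 ≡ 2, 2^2 ≡ 2² = 4, 2^4 ≡ 4² = 16. Since 6 = 4 + 2, 2^6 ≡ 16·4: 16·4 = 64 ≡ 16. So 2^6 ≡ 16 (mod 48).
f(4): Repeated squaring mod 48: 4^1 ≡ 4, 4^2 ≡ 4² = 16, 4^4 ≡ 16² = 256 ≡ 16. Since 6 = 4 + 2, 4^6 ≡ 16·16: 16·16 = 256 ≡ 16. So 4^6 ≡ 16 (mod 48).
So f(2) = f(4) = 16 while 2 ≠ 4, so f is not injective, hence not bijective.
Since f is not bijective, we determine |image(f)|. Computing x^6 mod 48 for each x (by repeated squaring, reducing mod 48 at every step), the values f(0), f(1), …, f(47) are: 0, 1, 16, 9, 16, 25, 0, 1, 16, 33, 16, 25, 0, 25, 16, 33, 16, 1, 0, 25, 16, 9, 16, 1, 0, 1, 16, 9, 16, 25, 0, 1, 16, 33, 16, 25, 0, 25, 16, 33, 16, 1, 0, 25, 16, 9, 16, 1.
The distinct values are {0, 1, 9, 16, 25, 33}; there are 6 of them.

6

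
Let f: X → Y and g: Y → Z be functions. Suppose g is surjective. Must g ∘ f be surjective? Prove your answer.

No. Take X = {1}, Y = Z = {1, 2, 3, 4, 5, 6}, f(1) = 1, and g = identity (surjective).
Then (g ∘ f)(1) = 1, and 6 ∈ Z has no preimage under g ∘ f, so g ∘ f is not surjective.

not surjective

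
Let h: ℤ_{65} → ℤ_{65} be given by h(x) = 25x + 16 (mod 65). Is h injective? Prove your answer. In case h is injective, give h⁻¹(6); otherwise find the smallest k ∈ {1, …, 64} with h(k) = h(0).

13

Recall: injectivity means: for all a, b in the domain, h(a) = h(b) implies a = b.
We have gcd(25, 65) = 5 > 1. Taking a = 0 and b = 13: h(0) = 16 and h(13) = 25·13 + 16 = 341 ≡ 16 (mod 65).
So h(0) = h(13) while 0 ≠ 13, so h is not injective.
Since h is not injective, we find the least positive k with h(k) = h(0): this means 25k ≡ 0 (mod 65), i.e. 65 ∣ 25k. Since gcd(25, 65) = 5, dividing through by 5 this holds exactly when 13 ∣ 5k, and as gcd(5, 13) = 1, exactly when 13 ∣ k.
The smallest positive such k is 13.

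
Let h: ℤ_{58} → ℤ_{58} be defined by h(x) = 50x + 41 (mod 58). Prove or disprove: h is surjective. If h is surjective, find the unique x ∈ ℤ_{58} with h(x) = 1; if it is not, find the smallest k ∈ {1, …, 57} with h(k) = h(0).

Recall that surjectivity means every element of the codomain has a preimage under h.
Since gcd(50, 58) = 2, we have 50x ≡ 0 (mod 2) for all x, so h(x) ≡ 1 (mod 2).
But 0 ≢ 1 (mod 2), so 0 ∈ ℤ_{58} has no preimage. Hence h is not surjective.
Since h is not surjective, we find the least positive k with h(k) = h(0): this means 50k ≡ 0 (mod 58), i.e. 58 ∣ 50k. Since gcd(50, 58) = 2, dividing through by 2 this holds exactly when 29 ∣ 25k, and as gcd(25, 29) = 1, exactly when 29 ∣ k.
The smallest positive such k is 29.

29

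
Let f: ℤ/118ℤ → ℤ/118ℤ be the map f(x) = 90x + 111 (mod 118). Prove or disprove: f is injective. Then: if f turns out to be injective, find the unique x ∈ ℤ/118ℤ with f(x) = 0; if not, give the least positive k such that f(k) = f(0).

Recall that f is injective when f(a) = f(b) forces a = b.
We have gcd(90, 118) = 2 > 1. Taking a = 0 and b = 59: f(0) = 111 and f(59) = 90·59 + 111 = 5421 ≡ 111 (mod 118).
So f(0) = f(59) while 0 ≠ 59, so f is not injective.
Since f is not injective, we find the least positive k with f(k) = f(0): this means 90k ≡ 0 (mod 118), i.e. 118 ∣ 90k. Since gcd(90, 118) = 2, dividing through by 2 this holds exactly when 59 ∣ 45k, and as gcd(45, 59) = 1, exactly when 59 ∣ k.
The smallest positive such k is 59.

59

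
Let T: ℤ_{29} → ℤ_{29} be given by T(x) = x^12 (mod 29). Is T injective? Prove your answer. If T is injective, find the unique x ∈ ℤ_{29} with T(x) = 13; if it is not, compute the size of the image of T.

8

T(2): Repeated squaring mod 29: 2^1 ≡ 2, 2^2 ≡ 2² = 4, 2^4 ≡ 4² = 16, 2^8 ≡ 16² = 256 ≡ 24. Since 12 = 8 + 4, 2^12 ≡ 24·16: 24·16 = 384 ≡ 7. So 2^12 ≡ 7 (mod 29).
T(5): Repeated squaring mod 29: 5^1 ≡ 5, 5^2 ≡ 5² = 25, 5^4 ≡ 25² = 625 ≡ 16, 5^8 ≡ 16² = 256 ≡ 24. Since 12 = 8 + 4, 5^12 ≡ 24·16: 24·16 = 384 ≡ 7. So 5^12 ≡ 7 (mod 29).
So T(2) = T(5) = 7 while 2 ≠ 5, hence T is not injective.
Since T is not injective, we determine |image(T)|. Computing x^12 mod 29 for each x (by repeated squaring, reducing mod 29 at every step), the values T(0), T(1), …, T(28) are: 0, 1, 7, 16, 20, 7, 25, 16, 24, 24, 20, 23, 1, 23, 25, 25, 23, 1, 23, 20, 24, 24, 16, 25, 7, 20, 16, 7, 1.
The distinct values are {0, 1, 7, 16, 20, 23, 24, 25}; there are 8 of them.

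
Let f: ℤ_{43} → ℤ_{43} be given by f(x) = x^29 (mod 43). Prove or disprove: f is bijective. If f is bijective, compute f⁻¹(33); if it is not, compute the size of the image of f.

26

Since 43 is prime, the nonzero elements of ℤ_{43} form a cyclic group of order 42.
As gcd(29, 42) = 1, raising to the 29th power is a bijection on this group: if u^29 ≡ v^29 then (uv^{−1})^29 = 1, and the only element of order dividing gcd(29, 42) = 1 is 1, so u = v.
With f(0) = 0 this makes f injective on all of ℤ_{43}, hence bijective (finite equal-size domain and codomain). In particular f is bijective.
Since f is bijective, we find the preimage of 33. The inverse of x ↦ x^29 on (ℤ_{43})^× is x ↦ x^29, because 29·29 = 841 = 20·42 + 1 ≡ 1 (mod 42) and x^{42} = 1 for x ≠ 0 (Fermat). So f⁻¹(33) = 33^29 mod 43.
Repeated squaring mod 43: 33^1 ≡ 33, 33^2 ≡ 33² = 1089 ≡ 14, 33^4 ≡ 14² = 196 ≡ 24, 33^8 ≡ 24² = 576 ≡ 17, 33^16 ≡ 17² = 289 ≡ 31. Since 29 = 16 + 8 + 4 + 1, 33^29 ≡ 31·17·24·33: 31·17 = 527 ≡ 11, then 11·24 = 264 ≡ 6, then 6·33 = 198 ≡ 26. So 33^29 ≡ 26 (mod 43).
Hence f⁻¹(33) = 26.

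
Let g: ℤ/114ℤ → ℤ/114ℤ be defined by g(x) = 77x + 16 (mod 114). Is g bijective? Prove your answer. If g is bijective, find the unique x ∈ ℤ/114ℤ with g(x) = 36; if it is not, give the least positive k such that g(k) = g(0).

Suppose g(x_1) = g(x_2) in ℤ/114ℤ. Then 77x_1 + 16 ≡ 77x_2 + 16 (mod 114), thus 77(x_1 − x_2) ≡ 0 (mod 114).
Since gcd(77, 114) = 1, 77 is invertible modulo 114, hence x_1 − x_2 ≡ 0 (mod 114), i.e. x_1 = x_2.
We now compute 77⁻¹ mod 114 explicitly. Euclid's algorithm: 114 = 1·77 + 37, 77 = 2·37 + 3, 37 = 12·3 + 1; back-substituting gives 1 = 77·77 − 52·114, so 77⁻¹ ≡ 77 (mod 114).
Then y ↦ 77(y − 16) is a two-sided inverse to g, so every y ∈ ℤ/114ℤ has a preimage.
Therefore g is bijective.
Since g is bijective, we find g⁻¹(36): we need 77x ≡ 36 − 16 ≡ 20 (mod 114). Using 77⁻¹ = 77: x ≡ 77·20 = 1540 = 13·114 + 58, so x = 58.
Check: g(58) = 77·58 + 16 = 4482 = 39·114 + 36 ≡ 36 (mod 114).

58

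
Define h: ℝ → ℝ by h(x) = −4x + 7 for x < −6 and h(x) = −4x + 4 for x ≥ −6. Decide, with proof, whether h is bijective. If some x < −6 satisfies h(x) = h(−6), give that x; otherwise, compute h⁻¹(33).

Both pieces are strictly decreasing (slopes −4 and −4), so each is injective on its own interval.
The left piece maps (−∞, −6) onto (31, ∞); the right piece maps [−6, ∞) onto (−∞, 28].
The images leave a gap (31 has no preimage), so h is not surjective, hence not bijective.
Because the two images are disjoint, no x < −6 has h(x) = h(−6), so we compute h⁻¹(33): 33 lies in (31, ∞), so solve −4x + 7 = 33: x = (33 − 7)/(−4) = −13/2.

-13/2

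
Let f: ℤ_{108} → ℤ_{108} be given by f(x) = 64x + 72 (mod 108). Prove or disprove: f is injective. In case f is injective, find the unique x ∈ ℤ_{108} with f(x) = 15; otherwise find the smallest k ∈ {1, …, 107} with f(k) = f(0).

We have gcd(64, 108) = 4 > 1. Taking a = 0 and b = 27: f(0) = 72 and f(27) = 64·27 + 72 = 1800 ≡ 72 (mod 108).
So f(0) = f(27) while 0 ≠ 27, so f is not injective.
Since f is not injective, we find the least positive k with f(k) = f(0): this means 64k ≡ 0 (mod 108), i.e. 108 ∣ 64k. Since gcd(64, 108) = 4, dividing through by 4 this holds exactly when 27 ∣ 16k, and as gcd(16, 27) = 1, exactly when 27 ∣ k.
The smallest positive such k is 27.

27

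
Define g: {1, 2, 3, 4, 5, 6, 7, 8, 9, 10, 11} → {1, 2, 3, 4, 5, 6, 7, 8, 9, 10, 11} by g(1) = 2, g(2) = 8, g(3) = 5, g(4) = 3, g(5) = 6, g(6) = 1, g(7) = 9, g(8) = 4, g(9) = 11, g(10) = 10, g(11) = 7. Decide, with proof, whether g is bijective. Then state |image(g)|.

The values 2, 8, 5, 3, 6, 1, 9, 4, 11, 10, 7 are a permutation of {1, 2, 3, 4, 5, 6, 7, 8, 9, 10, 11}: each element appears exactly once.
So g is injective and surjective, hence bijective.
The image of g is {1, 2, 3, 4, 5, 6, 7, 8, 9, 10, 11}, which has 11 elements.

11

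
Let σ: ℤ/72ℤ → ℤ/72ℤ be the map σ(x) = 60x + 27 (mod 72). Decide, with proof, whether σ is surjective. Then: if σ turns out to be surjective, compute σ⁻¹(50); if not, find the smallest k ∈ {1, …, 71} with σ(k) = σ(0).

6

Recall that surjectivity means every element of the codomain has a preimage under σ.
Since gcd(60, 72) = 12, we have 60x ≡ 0 (mod 12) for all x, so σ(x) ≡ 3 (mod 12).
But 0 ≢ 3 (mod 12), so 0 ∈ ℤ/72ℤ has no preimage. Hence σ is not surjective.
Since σ is not surjective, we find the least positive k with σ(k) = σ(0): this means 60k ≡ 0 (mod 72), i.e. 72 ∣ 60k. Since gcd(60, 72) = 12, dividing through by 12 this holds exactly when 6 ∣ 5k, and as gcd(5, 6) = 1, exactly when 6 ∣ k.
The smallest positive such k is 6.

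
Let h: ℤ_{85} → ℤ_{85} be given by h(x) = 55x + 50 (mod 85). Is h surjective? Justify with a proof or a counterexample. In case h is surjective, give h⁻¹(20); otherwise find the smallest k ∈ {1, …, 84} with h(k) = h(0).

17

Since gcd(55, 85) = 5, we have 55x ≡ 0 (mod 5) for all x, so h(x) ≡ 0 (mod 5).
But 1 ≢ 0 (mod 5), so 1 ∈ ℤ_{85} has no preimage. Therefore h is not surjective.
Since h is not surjective, we find the least positive k with h(k) = h(0): this means 55k ≡ 0 (mod 85), i.e. 85 ∣ 55k. Since gcd(55, 85) = 5, dividing through by 5 this holds exactly when 17 ∣ 11k, and as gcd(11, 17) = 1, exactly when 17 ∣ k.
The smallest positive such k is 17.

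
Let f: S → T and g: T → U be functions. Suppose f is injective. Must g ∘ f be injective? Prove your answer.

not injective

No. Take S = T = U = {1, 2}, f = identity (injective), and g(x) = 1 for every x.
Then (g ∘ f)(1) = 1 = (g ∘ f)(2) with 1 ≠ 2, so g ∘ f is not injective.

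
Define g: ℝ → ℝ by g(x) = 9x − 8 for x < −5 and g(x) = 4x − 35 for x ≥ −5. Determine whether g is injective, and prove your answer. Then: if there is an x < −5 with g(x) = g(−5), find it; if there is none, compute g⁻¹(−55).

Both pieces are strictly increasing (slopes 9 and 4), so each is injective on its own interval.
The left piece maps (−∞, −5) onto (−∞, −53); the right piece maps [−5, ∞) onto [−55, ∞).
These images overlap. In particular g(−5) = −55 (right piece), and solving 9x − 8 = −55 on the left piece gives x = −47/9 < −5.
So g(−47/9) = g(−5) with −47/9 ≠ −5, and g is not injective. This x = −47/9 is the requested value below −5.

-47/9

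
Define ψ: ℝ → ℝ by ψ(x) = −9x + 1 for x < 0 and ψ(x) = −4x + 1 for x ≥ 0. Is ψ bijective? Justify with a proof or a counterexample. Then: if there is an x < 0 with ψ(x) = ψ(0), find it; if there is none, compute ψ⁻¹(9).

-8/9

Both pieces are strictly decreasing (slopes −9 and −4), so each is injective on its own interval.
The left piece maps (−∞, 0) onto (1, ∞); the right piece maps [0, ∞) onto (−∞, 1].
Since 1 = 1, the images partition ℝ: ψ is injective and surjective, hence bijective.
Because the two images are disjoint, no x < 0 has ψ(x) = ψ(0), so we compute ψ⁻¹(9): 9 lies in (1, ∞), so solve −9x + 1 = 9: x = (9 − 1)/(−9) = −8/9.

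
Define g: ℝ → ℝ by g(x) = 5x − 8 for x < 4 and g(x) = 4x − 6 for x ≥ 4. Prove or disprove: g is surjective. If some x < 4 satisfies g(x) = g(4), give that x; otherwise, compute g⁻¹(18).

Both pieces are strictly increasing (slopes 5 and 4), so each is injective on its own interval.
The left piece maps (−∞, 4) onto (−∞, 12); the right piece maps [4, ∞) onto [10, ∞).
The union (−∞, 12) ∪ [10, ∞) covers ℝ, so g is surjective.
For the follow-up: the images overlap, so an x < 4 with g(x) = g(4) exists. g(4) = 10; solving 5x − 8 = 10 for x < 4 gives x = (10 + 8)/5 = 18/5.

18/5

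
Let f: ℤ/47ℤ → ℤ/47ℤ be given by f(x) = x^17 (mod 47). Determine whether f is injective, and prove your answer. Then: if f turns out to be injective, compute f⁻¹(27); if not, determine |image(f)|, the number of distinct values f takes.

4

Since 47 is prime, the nonzero elements of ℤ/47ℤ form a cyclic group of order 46.
As gcd(17, 46) = 1, raising to the 17th power is a bijection on this group: if x_1^17 ≡ x_2^17 then (x_1x_2^{−1})^17 = 1, and the only element of order dividing gcd(17, 46) = 1 is 1, so x_1 = x_2.
With f(0) = 0 this makes f injective on all of ℤ/47ℤ, hence bijective (finite equal-size domain and codomain). In particular f is injective.
Since f is injective, we find the preimage of 27. The inverse of x ↦ x^17 on (ℤ/47ℤ)^× is x ↦ x^19, because 17·19 = 323 = 7·46 + 1 ≡ 1 (mod 46) and x^{46} = 1 for x ≠ 0 (Fermat). So f⁻¹(27) = 27^19 mod 47.
Repeated squaring mod 47: 27^1 ≡ 27, 27^2 ≡ 27² = 729 ≡ 24, 27^4 ≡ 24² = 576 ≡ 12, 27^8 ≡ 12² = 144 ≡ 3, 27^16 ≡ 3² = 9. Since 19 = 16 + 2 + 1, 27^19 ≡ 9·24·27: 9·24 = 216 ≡ 28, then 28·27 = 756 ≡ 4. So 27^19 ≡ 4 (mod 47).
Hence f⁻¹(27) = 4.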